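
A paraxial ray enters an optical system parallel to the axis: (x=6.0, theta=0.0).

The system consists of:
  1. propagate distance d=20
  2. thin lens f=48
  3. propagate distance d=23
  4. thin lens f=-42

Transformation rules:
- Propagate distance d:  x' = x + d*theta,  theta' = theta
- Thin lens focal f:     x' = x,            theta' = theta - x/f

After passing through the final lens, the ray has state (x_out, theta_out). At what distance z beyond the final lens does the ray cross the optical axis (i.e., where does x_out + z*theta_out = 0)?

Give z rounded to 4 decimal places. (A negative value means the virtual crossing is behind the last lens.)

Initial: x=6.0000 theta=0.0000
After 1 (propagate distance d=20): x=6.0000 theta=0.0000
After 2 (thin lens f=48): x=6.0000 theta=-0.1250
After 3 (propagate distance d=23): x=3.1250 theta=-0.1250
After 4 (thin lens f=-42): x=3.1250 theta=-17/336 (≈-0.0506)
z_focus = -x_out/theta_out = -(3.1250)/(-17/336) = 1050/17 ≈ 61.7647
Rounded to 4 decimal places: z = 61.7647

Answer: 61.7647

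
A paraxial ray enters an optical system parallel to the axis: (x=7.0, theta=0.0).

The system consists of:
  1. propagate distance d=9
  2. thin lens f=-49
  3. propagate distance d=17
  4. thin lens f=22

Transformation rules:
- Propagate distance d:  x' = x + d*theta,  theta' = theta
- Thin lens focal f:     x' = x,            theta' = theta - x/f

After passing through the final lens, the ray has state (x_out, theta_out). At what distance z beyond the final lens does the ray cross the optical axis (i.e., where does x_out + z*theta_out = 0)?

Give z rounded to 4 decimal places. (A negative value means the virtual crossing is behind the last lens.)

Initial: x=7.0000 theta=0.0000
After 1 (propagate distance d=9): x=7.0000 theta=0.0000
After 2 (thin lens f=-49): x=7.0000 theta=1/7 (≈0.1429)
After 3 (propagate distance d=17): x=66/7 (≈9.4286) theta=1/7 (≈0.1429)
After 4 (thin lens f=22): x=66/7 (≈9.4286) theta=-2/7 (≈-0.2857)
z_focus = -x_out/theta_out = -(66/7)/(-2/7) = 33.0000
Rounded to 4 decimal places: z = 33.0000

Answer: 33.0000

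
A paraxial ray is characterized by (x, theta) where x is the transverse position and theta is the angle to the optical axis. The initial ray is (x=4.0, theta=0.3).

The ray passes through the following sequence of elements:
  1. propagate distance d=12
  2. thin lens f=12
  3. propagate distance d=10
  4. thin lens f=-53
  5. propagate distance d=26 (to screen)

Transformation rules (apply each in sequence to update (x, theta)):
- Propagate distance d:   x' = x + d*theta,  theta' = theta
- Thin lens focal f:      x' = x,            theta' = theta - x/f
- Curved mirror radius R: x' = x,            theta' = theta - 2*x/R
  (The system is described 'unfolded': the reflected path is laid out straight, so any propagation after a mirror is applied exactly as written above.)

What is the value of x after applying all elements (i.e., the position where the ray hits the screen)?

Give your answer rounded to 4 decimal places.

Answer: -2.3069

Derivation:
Initial: x=4.0000 theta=0.3000
After 1 (propagate distance d=12): x=7.6000 theta=0.3000
After 2 (thin lens f=12): x=7.6000 theta=-1/3 (≈-0.3333)
After 3 (propagate distance d=10): x=64/15 (≈4.2667) theta=-1/3 (≈-0.3333)
After 4 (thin lens f=-53): x=64/15 (≈4.2667) theta=-67/265 (≈-0.2528)
After 5 (propagate distance d=26 (to screen)): x=-1834/795 (≈-2.3069) theta=-67/265 (≈-0.2528)
Rounded to 4 decimal places: x = -2.3069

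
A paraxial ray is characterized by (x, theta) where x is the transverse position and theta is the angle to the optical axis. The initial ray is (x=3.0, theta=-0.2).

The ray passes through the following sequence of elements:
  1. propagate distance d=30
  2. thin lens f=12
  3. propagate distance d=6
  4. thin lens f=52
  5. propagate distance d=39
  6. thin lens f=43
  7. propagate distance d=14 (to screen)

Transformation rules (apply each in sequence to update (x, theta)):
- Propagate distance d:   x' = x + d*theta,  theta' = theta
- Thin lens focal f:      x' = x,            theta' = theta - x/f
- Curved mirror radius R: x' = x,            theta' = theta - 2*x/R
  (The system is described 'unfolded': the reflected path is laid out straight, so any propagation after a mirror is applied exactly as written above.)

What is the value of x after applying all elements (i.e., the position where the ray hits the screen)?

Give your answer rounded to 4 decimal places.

Answer: 2.2868

Derivation:
Initial: x=3.0000 theta=-0.2000
After 1 (propagate distance d=30): x=-3.0000 theta=-0.2000
After 2 (thin lens f=12): x=-3.0000 theta=0.0500
After 3 (propagate distance d=6): x=-2.7000 theta=0.0500
After 4 (thin lens f=52): x=-2.7000 theta=53/520 (≈0.1019)
After 5 (propagate distance d=39): x=1.2750 theta=53/520 (≈0.1019)
After 6 (thin lens f=43): x=1.2750 theta=202/2795 (≈0.0723)
After 7 (propagate distance d=14 (to screen)): x=51133/22360 (≈2.2868) theta=202/2795 (≈0.0723)
Rounded to 4 decimal places: x = 2.2868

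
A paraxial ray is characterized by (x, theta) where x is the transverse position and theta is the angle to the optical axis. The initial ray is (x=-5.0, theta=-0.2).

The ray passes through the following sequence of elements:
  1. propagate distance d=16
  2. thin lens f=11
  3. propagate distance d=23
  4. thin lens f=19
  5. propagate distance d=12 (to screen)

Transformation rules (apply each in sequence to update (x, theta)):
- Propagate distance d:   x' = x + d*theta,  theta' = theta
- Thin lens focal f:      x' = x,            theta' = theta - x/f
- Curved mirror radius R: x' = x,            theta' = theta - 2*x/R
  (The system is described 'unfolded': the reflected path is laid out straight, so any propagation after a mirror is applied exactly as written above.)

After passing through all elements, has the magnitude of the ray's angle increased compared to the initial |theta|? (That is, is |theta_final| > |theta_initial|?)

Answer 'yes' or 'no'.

Initial: x=-5.0000 theta=-0.2000
After 1 (propagate distance d=16): x=-8.2000 theta=-0.2000
After 2 (thin lens f=11): x=-8.2000 theta=6/11 (≈0.5455)
After 3 (propagate distance d=23): x=239/55 (≈4.3455) theta=6/11 (≈0.5455)
After 4 (thin lens f=19): x=239/55 (≈4.3455) theta=331/1045 (≈0.3167)
After 5 (propagate distance d=12 (to screen)): x=8513/1045 (≈8.1464) theta=331/1045 (≈0.3167)
|theta_initial|=0.2000 |theta_final|=331/1045 (≈0.3167) -> increased

Answer: yes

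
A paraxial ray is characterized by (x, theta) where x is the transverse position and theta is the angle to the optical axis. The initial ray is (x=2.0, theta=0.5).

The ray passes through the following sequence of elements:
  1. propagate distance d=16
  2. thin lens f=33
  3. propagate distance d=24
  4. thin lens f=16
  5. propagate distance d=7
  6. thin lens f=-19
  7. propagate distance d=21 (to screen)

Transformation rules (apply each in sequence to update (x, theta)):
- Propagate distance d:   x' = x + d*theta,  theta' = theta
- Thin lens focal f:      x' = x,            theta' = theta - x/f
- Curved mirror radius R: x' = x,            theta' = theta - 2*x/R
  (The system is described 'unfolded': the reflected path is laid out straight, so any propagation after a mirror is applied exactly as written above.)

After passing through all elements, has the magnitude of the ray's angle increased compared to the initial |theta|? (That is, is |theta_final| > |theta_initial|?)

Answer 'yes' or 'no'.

Initial: x=2.0000 theta=0.5000
After 1 (propagate distance d=16): x=10.0000 theta=0.5000
After 2 (thin lens f=33): x=10.0000 theta=13/66 (≈0.1970)
After 3 (propagate distance d=24): x=162/11 (≈14.7273) theta=13/66 (≈0.1970)
After 4 (thin lens f=16): x=162/11 (≈14.7273) theta=-191/264 (≈-0.7235)
After 5 (propagate distance d=7): x=2551/264 (≈9.6629) theta=-191/264 (≈-0.7235)
After 6 (thin lens f=-19): x=2551/264 (≈9.6629) theta=-49/228 (≈-0.2149)
After 7 (propagate distance d=21 (to screen)): x=25831/5016 (≈5.1497) theta=-49/228 (≈-0.2149)
|theta_initial|=0.5000 |theta_final|=49/228 (≈0.2149) -> not increased

Answer: no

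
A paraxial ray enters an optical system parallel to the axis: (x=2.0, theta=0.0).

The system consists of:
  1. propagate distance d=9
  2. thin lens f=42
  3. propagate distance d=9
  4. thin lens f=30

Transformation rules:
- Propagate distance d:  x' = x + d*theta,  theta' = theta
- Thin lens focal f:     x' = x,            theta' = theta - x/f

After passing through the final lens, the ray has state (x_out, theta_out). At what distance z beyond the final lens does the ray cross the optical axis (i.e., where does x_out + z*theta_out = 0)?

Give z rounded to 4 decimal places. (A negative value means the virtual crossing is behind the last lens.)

Initial: x=2.0000 theta=0.0000
After 1 (propagate distance d=9): x=2.0000 theta=0.0000
After 2 (thin lens f=42): x=2.0000 theta=-1/21 (≈-0.0476)
After 3 (propagate distance d=9): x=11/7 (≈1.5714) theta=-1/21 (≈-0.0476)
After 4 (thin lens f=30): x=11/7 (≈1.5714) theta=-0.1000
z_focus = -x_out/theta_out = -(11/7)/(-0.1000) = 110/7 ≈ 15.7143
Rounded to 4 decimal places: z = 15.7143

Answer: 15.7143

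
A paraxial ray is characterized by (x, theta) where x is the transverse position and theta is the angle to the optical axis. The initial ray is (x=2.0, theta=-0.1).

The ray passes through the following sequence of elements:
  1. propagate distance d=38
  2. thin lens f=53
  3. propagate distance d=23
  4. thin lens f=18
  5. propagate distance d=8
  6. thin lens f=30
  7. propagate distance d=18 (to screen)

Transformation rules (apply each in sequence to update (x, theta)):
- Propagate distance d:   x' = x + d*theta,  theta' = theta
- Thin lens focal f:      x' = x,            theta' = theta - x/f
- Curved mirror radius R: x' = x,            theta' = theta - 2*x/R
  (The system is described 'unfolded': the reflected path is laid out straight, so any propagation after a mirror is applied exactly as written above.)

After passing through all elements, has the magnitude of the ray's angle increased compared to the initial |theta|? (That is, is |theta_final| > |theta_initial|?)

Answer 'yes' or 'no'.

Answer: yes

Derivation:
Initial: x=2.0000 theta=-0.1000
After 1 (propagate distance d=38): x=-1.8000 theta=-0.1000
After 2 (thin lens f=53): x=-1.8000 theta=-7/106 (≈-0.0660)
After 3 (propagate distance d=23): x=-1759/530 (≈-3.3189) theta=-7/106 (≈-0.0660)
After 4 (thin lens f=18): x=-1759/530 (≈-3.3189) theta=1129/9540 (≈0.1183)
After 5 (propagate distance d=8): x=-2263/954 (≈-2.3721) theta=1129/9540 (≈0.1183)
After 6 (thin lens f=30): x=-2263/954 (≈-2.3721) theta=565/2862 (≈0.1974)
After 7 (propagate distance d=18 (to screen)): x=1127/954 (≈1.1813) theta=565/2862 (≈0.1974)
|theta_initial|=0.1000 |theta_final|=565/2862 (≈0.1974) -> increased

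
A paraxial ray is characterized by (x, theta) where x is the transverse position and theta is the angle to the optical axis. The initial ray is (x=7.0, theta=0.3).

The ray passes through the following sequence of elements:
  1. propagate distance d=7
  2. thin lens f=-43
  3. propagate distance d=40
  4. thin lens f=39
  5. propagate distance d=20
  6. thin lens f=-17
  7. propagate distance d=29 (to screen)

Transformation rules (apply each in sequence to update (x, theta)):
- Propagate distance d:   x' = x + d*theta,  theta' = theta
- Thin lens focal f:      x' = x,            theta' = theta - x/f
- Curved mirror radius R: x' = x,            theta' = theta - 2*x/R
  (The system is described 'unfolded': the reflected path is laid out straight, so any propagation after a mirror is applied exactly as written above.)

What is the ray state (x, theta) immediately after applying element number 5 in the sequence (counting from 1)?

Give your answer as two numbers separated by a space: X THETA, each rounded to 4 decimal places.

Answer: 24.6361 -0.2465

Derivation:
Initial: x=7.0000 theta=0.3000
After 1 (propagate distance d=7): x=9.1000 theta=0.3000
After 2 (thin lens f=-43): x=9.1000 theta=22/43 (≈0.5116)
After 3 (propagate distance d=40): x=12713/430 (≈29.5651) theta=22/43 (≈0.5116)
After 4 (thin lens f=39): x=12713/430 (≈29.5651) theta=-4133/16770 (≈-0.2465)
After 5 (propagate distance d=20): x=413147/16770 (≈24.6361) theta=-4133/16770 (≈-0.2465)
Rounded to 4 decimal places: x = 24.6361, theta = -0.2465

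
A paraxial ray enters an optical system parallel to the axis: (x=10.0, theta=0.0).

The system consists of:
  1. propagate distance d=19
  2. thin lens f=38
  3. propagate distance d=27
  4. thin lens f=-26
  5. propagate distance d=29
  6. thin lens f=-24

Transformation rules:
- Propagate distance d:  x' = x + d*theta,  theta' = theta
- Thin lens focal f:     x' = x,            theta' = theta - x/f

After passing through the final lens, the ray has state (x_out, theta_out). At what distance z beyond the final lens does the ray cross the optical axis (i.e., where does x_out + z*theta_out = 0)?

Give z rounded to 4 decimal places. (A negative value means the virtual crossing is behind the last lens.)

Answer: -7.0255

Derivation:
Initial: x=10.0000 theta=0.0000
After 1 (propagate distance d=19): x=10.0000 theta=0.0000
After 2 (thin lens f=38): x=10.0000 theta=-5/19 (≈-0.2632)
After 3 (propagate distance d=27): x=55/19 (≈2.8947) theta=-5/19 (≈-0.2632)
After 4 (thin lens f=-26): x=55/19 (≈2.8947) theta=-75/494 (≈-0.1518)
After 5 (propagate distance d=29): x=-745/494 (≈-1.5081) theta=-75/494 (≈-0.1518)
After 6 (thin lens f=-24): x=-745/494 (≈-1.5081) theta=-2545/11856 (≈-0.2147)
z_focus = -x_out/theta_out = -(-745/494)/(-2545/11856) = -3576/509 ≈ -7.0255
Rounded to 4 decimal places: z = -7.0255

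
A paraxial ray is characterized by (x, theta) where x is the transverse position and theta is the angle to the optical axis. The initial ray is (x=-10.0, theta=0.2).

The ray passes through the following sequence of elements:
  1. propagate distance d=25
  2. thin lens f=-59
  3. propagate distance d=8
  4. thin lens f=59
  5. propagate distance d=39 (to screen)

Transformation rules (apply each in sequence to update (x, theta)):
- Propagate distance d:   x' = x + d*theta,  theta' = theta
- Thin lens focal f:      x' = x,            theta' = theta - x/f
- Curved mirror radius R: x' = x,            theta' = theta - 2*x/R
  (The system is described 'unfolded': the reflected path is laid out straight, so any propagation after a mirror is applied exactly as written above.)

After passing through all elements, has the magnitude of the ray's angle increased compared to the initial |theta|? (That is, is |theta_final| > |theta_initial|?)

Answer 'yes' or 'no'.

Initial: x=-10.0000 theta=0.2000
After 1 (propagate distance d=25): x=-5.0000 theta=0.2000
After 2 (thin lens f=-59): x=-5.0000 theta=34/295 (≈0.1153)
After 3 (propagate distance d=8): x=-1203/295 (≈-4.0780) theta=34/295 (≈0.1153)
After 4 (thin lens f=59): x=-1203/295 (≈-4.0780) theta=3209/17405 (≈0.1844)
After 5 (propagate distance d=39 (to screen)): x=54174/17405 (≈3.1126) theta=3209/17405 (≈0.1844)
|theta_initial|=0.2000 |theta_final|=3209/17405 (≈0.1844) -> not increased

Answer: no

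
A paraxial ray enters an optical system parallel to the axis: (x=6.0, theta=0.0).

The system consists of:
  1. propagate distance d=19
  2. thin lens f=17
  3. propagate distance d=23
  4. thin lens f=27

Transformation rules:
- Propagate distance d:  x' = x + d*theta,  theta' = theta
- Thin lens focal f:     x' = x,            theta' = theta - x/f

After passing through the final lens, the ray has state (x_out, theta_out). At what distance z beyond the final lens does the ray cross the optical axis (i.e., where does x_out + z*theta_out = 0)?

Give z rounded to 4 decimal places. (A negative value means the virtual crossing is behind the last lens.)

Initial: x=6.0000 theta=0.0000
After 1 (propagate distance d=19): x=6.0000 theta=0.0000
After 2 (thin lens f=17): x=6.0000 theta=-6/17 (≈-0.3529)
After 3 (propagate distance d=23): x=-36/17 (≈-2.1176) theta=-6/17 (≈-0.3529)
After 4 (thin lens f=27): x=-36/17 (≈-2.1176) theta=-14/51 (≈-0.2745)
z_focus = -x_out/theta_out = -(-36/17)/(-14/51) = -54/7 ≈ -7.7143
Rounded to 4 decimal places: z = -7.7143

Answer: -7.7143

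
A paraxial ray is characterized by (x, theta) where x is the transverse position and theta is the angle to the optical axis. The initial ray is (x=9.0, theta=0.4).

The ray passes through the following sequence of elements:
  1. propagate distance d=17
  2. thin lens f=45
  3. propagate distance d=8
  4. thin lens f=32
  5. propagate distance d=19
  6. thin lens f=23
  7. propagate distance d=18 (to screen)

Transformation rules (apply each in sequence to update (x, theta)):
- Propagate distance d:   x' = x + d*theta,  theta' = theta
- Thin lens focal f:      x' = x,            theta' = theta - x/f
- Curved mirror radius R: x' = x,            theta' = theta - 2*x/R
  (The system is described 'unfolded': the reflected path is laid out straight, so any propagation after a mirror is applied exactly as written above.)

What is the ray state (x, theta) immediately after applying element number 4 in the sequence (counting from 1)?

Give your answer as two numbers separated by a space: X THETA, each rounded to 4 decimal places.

Answer: 16.1911 -0.4571

Derivation:
Initial: x=9.0000 theta=0.4000
After 1 (propagate distance d=17): x=15.8000 theta=0.4000
After 2 (thin lens f=45): x=15.8000 theta=11/225 (≈0.0489)
After 3 (propagate distance d=8): x=3643/225 (≈16.1911) theta=11/225 (≈0.0489)
After 4 (thin lens f=32): x=3643/225 (≈16.1911) theta=-1097/2400 (≈-0.4571)
Rounded to 4 decimal places: x = 16.1911, theta = -0.4571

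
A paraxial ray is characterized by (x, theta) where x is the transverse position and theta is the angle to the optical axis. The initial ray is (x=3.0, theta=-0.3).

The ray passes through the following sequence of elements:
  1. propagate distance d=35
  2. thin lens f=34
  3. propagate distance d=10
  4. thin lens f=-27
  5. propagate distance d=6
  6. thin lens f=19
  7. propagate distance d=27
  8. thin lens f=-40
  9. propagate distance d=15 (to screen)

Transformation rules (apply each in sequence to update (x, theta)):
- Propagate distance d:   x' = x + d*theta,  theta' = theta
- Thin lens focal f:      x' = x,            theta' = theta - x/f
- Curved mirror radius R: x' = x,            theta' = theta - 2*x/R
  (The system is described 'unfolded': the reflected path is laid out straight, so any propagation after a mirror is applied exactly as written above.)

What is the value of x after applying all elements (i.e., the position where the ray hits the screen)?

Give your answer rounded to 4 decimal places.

Initial: x=3.0000 theta=-0.3000
After 1 (propagate distance d=35): x=-7.5000 theta=-0.3000
After 2 (thin lens f=34): x=-7.5000 theta=-27/340 (≈-0.0794)
After 3 (propagate distance d=10): x=-141/17 (≈-8.2941) theta=-27/340 (≈-0.0794)
After 4 (thin lens f=-27): x=-141/17 (≈-8.2941) theta=-1183/3060 (≈-0.3866)
After 5 (propagate distance d=6): x=-5413/510 (≈-10.6137) theta=-1183/3060 (≈-0.3866)
After 6 (thin lens f=19): x=-5413/510 (≈-10.6137) theta=10001/58140 (≈0.1720)
After 7 (propagate distance d=27): x=-1361/228 (≈-5.9693) theta=10001/58140 (≈0.1720)
After 8 (thin lens f=-40): x=-1361/228 (≈-5.9693) theta=10597/465120 (≈0.0228)
After 9 (propagate distance d=15 (to screen)): x=-174499/31008 (≈-5.6275) theta=10597/465120 (≈0.0228)
Rounded to 4 decimal places: x = -5.6275

Answer: -5.6275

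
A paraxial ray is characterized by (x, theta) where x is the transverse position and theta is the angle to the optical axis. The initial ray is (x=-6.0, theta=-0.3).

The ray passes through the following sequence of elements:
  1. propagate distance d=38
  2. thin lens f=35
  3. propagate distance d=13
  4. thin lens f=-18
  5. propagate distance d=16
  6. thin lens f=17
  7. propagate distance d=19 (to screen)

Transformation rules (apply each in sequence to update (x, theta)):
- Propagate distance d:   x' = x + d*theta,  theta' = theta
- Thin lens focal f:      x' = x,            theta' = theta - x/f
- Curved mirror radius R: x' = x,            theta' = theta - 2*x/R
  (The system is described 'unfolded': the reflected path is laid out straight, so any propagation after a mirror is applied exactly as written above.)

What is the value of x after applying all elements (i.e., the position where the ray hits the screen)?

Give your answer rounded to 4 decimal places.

Answer: -8.9897

Derivation:
Initial: x=-6.0000 theta=-0.3000
After 1 (propagate distance d=38): x=-17.4000 theta=-0.3000
After 2 (thin lens f=35): x=-17.4000 theta=69/350 (≈0.1971)
After 3 (propagate distance d=13): x=-5193/350 (≈-14.8371) theta=69/350 (≈0.1971)
After 4 (thin lens f=-18): x=-5193/350 (≈-14.8371) theta=-439/700 (≈-0.6271)
After 5 (propagate distance d=16): x=-1741/70 (≈-24.8714) theta=-439/700 (≈-0.6271)
After 6 (thin lens f=17): x=-1741/70 (≈-24.8714) theta=1421/1700 (≈0.8359)
After 7 (propagate distance d=19 (to screen)): x=-106977/11900 (≈-8.9897) theta=1421/1700 (≈0.8359)
Rounded to 4 decimal places: x = -8.9897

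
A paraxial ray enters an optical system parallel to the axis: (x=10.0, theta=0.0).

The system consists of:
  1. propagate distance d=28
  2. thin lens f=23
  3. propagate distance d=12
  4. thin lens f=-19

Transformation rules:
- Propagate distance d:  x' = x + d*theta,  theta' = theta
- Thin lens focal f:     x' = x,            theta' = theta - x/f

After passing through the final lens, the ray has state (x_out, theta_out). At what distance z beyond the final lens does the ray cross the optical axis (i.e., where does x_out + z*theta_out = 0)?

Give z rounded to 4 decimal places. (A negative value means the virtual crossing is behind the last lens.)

Answer: 26.1250

Derivation:
Initial: x=10.0000 theta=0.0000
After 1 (propagate distance d=28): x=10.0000 theta=0.0000
After 2 (thin lens f=23): x=10.0000 theta=-10/23 (≈-0.4348)
After 3 (propagate distance d=12): x=110/23 (≈4.7826) theta=-10/23 (≈-0.4348)
After 4 (thin lens f=-19): x=110/23 (≈4.7826) theta=-80/437 (≈-0.1831)
z_focus = -x_out/theta_out = -(110/23)/(-80/437) = 26.1250
Rounded to 4 decimal places: z = 26.1250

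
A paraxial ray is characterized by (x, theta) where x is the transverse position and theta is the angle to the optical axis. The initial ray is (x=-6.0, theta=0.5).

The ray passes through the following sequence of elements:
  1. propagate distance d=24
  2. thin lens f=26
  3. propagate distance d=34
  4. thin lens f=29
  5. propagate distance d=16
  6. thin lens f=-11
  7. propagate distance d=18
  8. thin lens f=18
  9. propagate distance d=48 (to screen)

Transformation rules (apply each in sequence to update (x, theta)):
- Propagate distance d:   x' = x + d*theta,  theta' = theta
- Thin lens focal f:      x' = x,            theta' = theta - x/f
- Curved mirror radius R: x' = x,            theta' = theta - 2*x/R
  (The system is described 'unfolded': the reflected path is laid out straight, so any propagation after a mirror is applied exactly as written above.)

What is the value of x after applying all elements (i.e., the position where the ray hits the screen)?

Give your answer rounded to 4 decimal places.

Answer: -4.8961

Derivation:
Initial: x=-6.0000 theta=0.5000
After 1 (propagate distance d=24): x=6.0000 theta=0.5000
After 2 (thin lens f=26): x=6.0000 theta=7/26 (≈0.2692)
After 3 (propagate distance d=34): x=197/13 (≈15.1538) theta=7/26 (≈0.2692)
After 4 (thin lens f=29): x=197/13 (≈15.1538) theta=-191/754 (≈-0.2533)
After 5 (propagate distance d=16): x=4185/377 (≈11.1008) theta=-191/754 (≈-0.2533)
After 6 (thin lens f=-11): x=4185/377 (≈11.1008) theta=6269/8294 (≈0.7558)
After 7 (propagate distance d=18): x=102456/4147 (≈24.7061) theta=6269/8294 (≈0.7558)
After 8 (thin lens f=18): x=102456/4147 (≈24.7061) theta=-465/754 (≈-0.6167)
After 9 (propagate distance d=48 (to screen)): x=-20304/4147 (≈-4.8961) theta=-465/754 (≈-0.6167)
Rounded to 4 decimal places: x = -4.8961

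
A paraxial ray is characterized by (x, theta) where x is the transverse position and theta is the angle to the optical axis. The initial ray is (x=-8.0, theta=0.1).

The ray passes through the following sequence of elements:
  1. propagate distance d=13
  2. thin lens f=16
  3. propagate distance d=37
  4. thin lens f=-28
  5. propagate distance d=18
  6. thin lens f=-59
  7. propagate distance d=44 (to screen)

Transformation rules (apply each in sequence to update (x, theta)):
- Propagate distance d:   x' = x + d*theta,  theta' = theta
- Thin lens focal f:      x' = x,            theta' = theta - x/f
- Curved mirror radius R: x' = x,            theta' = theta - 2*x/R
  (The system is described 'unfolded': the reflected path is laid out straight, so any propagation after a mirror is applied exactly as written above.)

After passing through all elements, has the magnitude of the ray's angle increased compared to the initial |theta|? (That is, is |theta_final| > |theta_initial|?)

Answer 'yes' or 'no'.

Answer: yes

Derivation:
Initial: x=-8.0000 theta=0.1000
After 1 (propagate distance d=13): x=-6.7000 theta=0.1000
After 2 (thin lens f=16): x=-6.7000 theta=83/160 (≈0.5188)
After 3 (propagate distance d=37): x=1999/160 (≈12.4938) theta=83/160 (≈0.5188)
After 4 (thin lens f=-28): x=1999/160 (≈12.4938) theta=4323/4480 (≈0.9650)
After 5 (propagate distance d=18): x=66893/2240 (≈29.8629) theta=4323/4480 (≈0.9650)
After 6 (thin lens f=-59): x=66893/2240 (≈29.8629) theta=55549/37760 (≈1.4711)
After 7 (propagate distance d=44 (to screen)): x=12501233/132160 (≈94.5917) theta=55549/37760 (≈1.4711)
|theta_initial|=0.1000 |theta_final|=55549/37760 (≈1.4711) -> increased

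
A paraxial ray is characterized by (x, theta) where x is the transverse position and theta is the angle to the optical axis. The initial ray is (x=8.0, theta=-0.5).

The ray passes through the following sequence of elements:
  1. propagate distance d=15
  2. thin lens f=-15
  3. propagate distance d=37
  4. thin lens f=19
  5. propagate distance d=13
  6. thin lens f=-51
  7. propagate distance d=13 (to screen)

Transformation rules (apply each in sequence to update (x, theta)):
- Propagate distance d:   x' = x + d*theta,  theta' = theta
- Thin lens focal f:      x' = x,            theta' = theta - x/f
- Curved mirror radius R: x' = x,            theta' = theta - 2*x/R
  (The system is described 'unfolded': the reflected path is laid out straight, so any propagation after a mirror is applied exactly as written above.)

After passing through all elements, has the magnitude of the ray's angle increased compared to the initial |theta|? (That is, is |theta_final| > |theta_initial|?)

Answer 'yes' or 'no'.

Answer: no

Derivation:
Initial: x=8.0000 theta=-0.5000
After 1 (propagate distance d=15): x=0.5000 theta=-0.5000
After 2 (thin lens f=-15): x=0.5000 theta=-7/15 (≈-0.4667)
After 3 (propagate distance d=37): x=-503/30 (≈-16.7667) theta=-7/15 (≈-0.4667)
After 4 (thin lens f=19): x=-503/30 (≈-16.7667) theta=79/190 (≈0.4158)
After 5 (propagate distance d=13): x=-3238/285 (≈-11.3614) theta=79/190 (≈0.4158)
After 6 (thin lens f=-51): x=-3238/285 (≈-11.3614) theta=5611/29070 (≈0.1930)
After 7 (propagate distance d=13 (to screen)): x=-257333/29070 (≈-8.8522) theta=5611/29070 (≈0.1930)
|theta_initial|=0.5000 |theta_final|=5611/29070 (≈0.1930) -> not increased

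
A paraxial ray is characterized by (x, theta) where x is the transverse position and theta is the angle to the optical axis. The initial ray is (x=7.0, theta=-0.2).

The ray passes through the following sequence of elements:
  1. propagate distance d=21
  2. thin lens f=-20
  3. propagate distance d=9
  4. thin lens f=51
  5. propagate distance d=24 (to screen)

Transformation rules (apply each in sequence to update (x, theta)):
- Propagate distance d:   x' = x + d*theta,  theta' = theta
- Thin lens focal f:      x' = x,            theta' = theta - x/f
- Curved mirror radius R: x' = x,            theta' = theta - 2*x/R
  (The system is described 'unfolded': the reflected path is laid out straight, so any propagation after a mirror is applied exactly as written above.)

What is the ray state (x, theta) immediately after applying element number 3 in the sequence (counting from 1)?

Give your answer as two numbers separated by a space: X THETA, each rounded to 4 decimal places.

Initial: x=7.0000 theta=-0.2000
After 1 (propagate distance d=21): x=2.8000 theta=-0.2000
After 2 (thin lens f=-20): x=2.8000 theta=-0.0600
After 3 (propagate distance d=9): x=2.2600 theta=-0.0600
Rounded to 4 decimal places: x = 2.2600, theta = -0.0600

Answer: 2.2600 -0.0600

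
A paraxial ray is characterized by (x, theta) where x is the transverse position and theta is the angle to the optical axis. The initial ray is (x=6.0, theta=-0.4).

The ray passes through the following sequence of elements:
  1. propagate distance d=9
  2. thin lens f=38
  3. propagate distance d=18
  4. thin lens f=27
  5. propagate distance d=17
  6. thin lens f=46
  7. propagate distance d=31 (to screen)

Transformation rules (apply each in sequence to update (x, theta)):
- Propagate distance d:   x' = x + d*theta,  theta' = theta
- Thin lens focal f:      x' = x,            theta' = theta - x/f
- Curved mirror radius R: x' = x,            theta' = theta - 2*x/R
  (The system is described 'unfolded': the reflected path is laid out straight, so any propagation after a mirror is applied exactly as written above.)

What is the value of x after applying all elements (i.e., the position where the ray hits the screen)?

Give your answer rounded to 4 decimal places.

Initial: x=6.0000 theta=-0.4000
After 1 (propagate distance d=9): x=2.4000 theta=-0.4000
After 2 (thin lens f=38): x=2.4000 theta=-44/95 (≈-0.4632)
After 3 (propagate distance d=18): x=-564/95 (≈-5.9368) theta=-44/95 (≈-0.4632)
After 4 (thin lens f=27): x=-564/95 (≈-5.9368) theta=-208/855 (≈-0.2433)
After 5 (propagate distance d=17): x=-8612/855 (≈-10.0725) theta=-208/855 (≈-0.2433)
After 6 (thin lens f=46): x=-8612/855 (≈-10.0725) theta=-478/19665 (≈-0.0243)
After 7 (propagate distance d=31 (to screen)): x=-212894/19665 (≈-10.8260) theta=-478/19665 (≈-0.0243)
Rounded to 4 decimal places: x = -10.8260

Answer: -10.8260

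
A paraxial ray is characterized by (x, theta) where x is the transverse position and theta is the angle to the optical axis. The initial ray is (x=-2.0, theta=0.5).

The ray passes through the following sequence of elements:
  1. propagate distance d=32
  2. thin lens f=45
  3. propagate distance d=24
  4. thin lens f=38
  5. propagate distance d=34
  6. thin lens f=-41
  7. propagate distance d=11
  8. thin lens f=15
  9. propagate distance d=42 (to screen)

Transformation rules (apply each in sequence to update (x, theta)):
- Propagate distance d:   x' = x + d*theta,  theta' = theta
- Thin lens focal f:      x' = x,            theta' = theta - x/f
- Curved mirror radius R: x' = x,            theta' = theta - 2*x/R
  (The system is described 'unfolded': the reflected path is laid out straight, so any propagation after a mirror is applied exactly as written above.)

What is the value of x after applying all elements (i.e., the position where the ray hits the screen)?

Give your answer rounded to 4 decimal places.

Initial: x=-2.0000 theta=0.5000
After 1 (propagate distance d=32): x=14.0000 theta=0.5000
After 2 (thin lens f=45): x=14.0000 theta=17/90 (≈0.1889)
After 3 (propagate distance d=24): x=278/15 (≈18.5333) theta=17/90 (≈0.1889)
After 4 (thin lens f=38): x=278/15 (≈18.5333) theta=-511/1710 (≈-0.2988)
After 5 (propagate distance d=34): x=7159/855 (≈8.3731) theta=-511/1710 (≈-0.2988)
After 6 (thin lens f=-41): x=7159/855 (≈8.3731) theta=-737/7790 (≈-0.0946)
After 7 (propagate distance d=11): x=102815/14022 (≈7.3324) theta=-737/7790 (≈-0.0946)
After 8 (thin lens f=15): x=102815/14022 (≈7.3324) theta=-61357/105165 (≈-0.5834)
After 9 (propagate distance d=42 (to screen)): x=-133769/7790 (≈-17.1719) theta=-61357/105165 (≈-0.5834)
Rounded to 4 decimal places: x = -17.1719

Answer: -17.1719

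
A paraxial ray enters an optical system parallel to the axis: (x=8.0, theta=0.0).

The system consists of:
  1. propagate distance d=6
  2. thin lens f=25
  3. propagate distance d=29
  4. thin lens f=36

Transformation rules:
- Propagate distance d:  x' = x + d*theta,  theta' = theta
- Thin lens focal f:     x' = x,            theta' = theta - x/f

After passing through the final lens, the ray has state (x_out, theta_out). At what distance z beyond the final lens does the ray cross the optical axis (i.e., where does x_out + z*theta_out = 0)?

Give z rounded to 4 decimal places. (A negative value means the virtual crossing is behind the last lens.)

Initial: x=8.0000 theta=0.0000
After 1 (propagate distance d=6): x=8.0000 theta=0.0000
After 2 (thin lens f=25): x=8.0000 theta=-0.3200
After 3 (propagate distance d=29): x=-1.2800 theta=-0.3200
After 4 (thin lens f=36): x=-1.2800 theta=-64/225 (≈-0.2844)
z_focus = -x_out/theta_out = -(-1.2800)/(-64/225) = -4.5000
Rounded to 4 decimal places: z = -4.5000

Answer: -4.5000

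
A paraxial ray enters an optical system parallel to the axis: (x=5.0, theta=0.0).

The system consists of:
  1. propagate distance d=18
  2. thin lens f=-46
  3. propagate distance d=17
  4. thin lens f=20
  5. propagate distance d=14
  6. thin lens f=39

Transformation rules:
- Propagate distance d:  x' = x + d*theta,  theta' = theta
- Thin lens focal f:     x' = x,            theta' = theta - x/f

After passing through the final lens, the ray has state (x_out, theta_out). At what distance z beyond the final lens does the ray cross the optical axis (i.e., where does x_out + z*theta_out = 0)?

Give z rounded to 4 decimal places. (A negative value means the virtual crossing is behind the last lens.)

Answer: 10.9901

Derivation:
Initial: x=5.0000 theta=0.0000
After 1 (propagate distance d=18): x=5.0000 theta=0.0000
After 2 (thin lens f=-46): x=5.0000 theta=5/46 (≈0.1087)
After 3 (propagate distance d=17): x=315/46 (≈6.8478) theta=5/46 (≈0.1087)
After 4 (thin lens f=20): x=315/46 (≈6.8478) theta=-43/184 (≈-0.2337)
After 5 (propagate distance d=14): x=329/92 (≈3.5761) theta=-43/184 (≈-0.2337)
After 6 (thin lens f=39): x=329/92 (≈3.5761) theta=-2335/7176 (≈-0.3254)
z_focus = -x_out/theta_out = -(329/92)/(-2335/7176) = 25662/2335 ≈ 10.9901
Rounded to 4 decimal places: z = 10.9901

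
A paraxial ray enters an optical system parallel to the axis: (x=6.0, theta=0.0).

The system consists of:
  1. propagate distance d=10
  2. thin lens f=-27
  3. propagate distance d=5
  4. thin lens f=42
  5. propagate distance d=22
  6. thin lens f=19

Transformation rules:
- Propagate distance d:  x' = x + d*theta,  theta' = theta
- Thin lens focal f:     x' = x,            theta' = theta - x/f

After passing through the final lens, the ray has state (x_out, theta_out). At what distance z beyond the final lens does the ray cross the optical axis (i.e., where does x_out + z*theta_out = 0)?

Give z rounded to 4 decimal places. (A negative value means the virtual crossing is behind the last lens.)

Answer: 21.6274

Derivation:
Initial: x=6.0000 theta=0.0000
After 1 (propagate distance d=10): x=6.0000 theta=0.0000
After 2 (thin lens f=-27): x=6.0000 theta=2/9 (≈0.2222)
After 3 (propagate distance d=5): x=64/9 (≈7.1111) theta=2/9 (≈0.2222)
After 4 (thin lens f=42): x=64/9 (≈7.1111) theta=10/189 (≈0.0529)
After 5 (propagate distance d=22): x=1564/189 (≈8.2751) theta=10/189 (≈0.0529)
After 6 (thin lens f=19): x=1564/189 (≈8.2751) theta=-458/1197 (≈-0.3826)
z_focus = -x_out/theta_out = -(1564/189)/(-458/1197) = 14858/687 ≈ 21.6274
Rounded to 4 decimal places: z = 21.6274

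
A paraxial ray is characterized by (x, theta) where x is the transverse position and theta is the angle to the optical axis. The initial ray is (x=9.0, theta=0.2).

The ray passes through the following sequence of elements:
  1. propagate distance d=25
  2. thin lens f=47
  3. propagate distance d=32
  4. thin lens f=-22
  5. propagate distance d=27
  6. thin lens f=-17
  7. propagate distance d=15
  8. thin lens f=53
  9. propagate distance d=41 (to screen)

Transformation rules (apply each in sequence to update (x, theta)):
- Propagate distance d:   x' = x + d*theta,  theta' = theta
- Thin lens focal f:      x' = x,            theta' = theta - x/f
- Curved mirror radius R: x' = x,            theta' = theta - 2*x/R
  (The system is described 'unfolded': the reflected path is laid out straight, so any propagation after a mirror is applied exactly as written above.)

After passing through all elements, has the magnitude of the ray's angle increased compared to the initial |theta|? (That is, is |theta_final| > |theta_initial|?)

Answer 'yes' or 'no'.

Initial: x=9.0000 theta=0.2000
After 1 (propagate distance d=25): x=14.0000 theta=0.2000
After 2 (thin lens f=47): x=14.0000 theta=-23/235 (≈-0.0979)
After 3 (propagate distance d=32): x=2554/235 (≈10.8681) theta=-23/235 (≈-0.0979)
After 4 (thin lens f=-22): x=2554/235 (≈10.8681) theta=1024/2585 (≈0.3961)
After 5 (propagate distance d=27): x=1186/55 (≈21.5636) theta=1024/2585 (≈0.3961)
After 6 (thin lens f=-17): x=1186/55 (≈21.5636) theta=1330/799 (≈1.6646)
After 7 (propagate distance d=15): x=2044864/43945 (≈46.5323) theta=1330/799 (≈1.6646)
After 8 (thin lens f=53): x=2044864/43945 (≈46.5323) theta=1832086/2329085 (≈0.7866)
After 9 (propagate distance d=41 (to screen)): x=183493318/2329085 (≈78.7834) theta=1832086/2329085 (≈0.7866)
|theta_initial|=0.2000 |theta_final|=1832086/2329085 (≈0.7866) -> increased

Answer: yes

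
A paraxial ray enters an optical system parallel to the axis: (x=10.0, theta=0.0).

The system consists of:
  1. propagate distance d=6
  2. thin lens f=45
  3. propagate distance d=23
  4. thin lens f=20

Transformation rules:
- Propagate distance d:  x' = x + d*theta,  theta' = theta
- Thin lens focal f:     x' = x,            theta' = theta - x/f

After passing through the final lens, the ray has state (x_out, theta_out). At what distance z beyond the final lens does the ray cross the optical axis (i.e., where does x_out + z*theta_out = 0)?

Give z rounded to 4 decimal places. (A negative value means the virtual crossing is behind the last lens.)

Answer: 10.4762

Derivation:
Initial: x=10.0000 theta=0.0000
After 1 (propagate distance d=6): x=10.0000 theta=0.0000
After 2 (thin lens f=45): x=10.0000 theta=-2/9 (≈-0.2222)
After 3 (propagate distance d=23): x=44/9 (≈4.8889) theta=-2/9 (≈-0.2222)
After 4 (thin lens f=20): x=44/9 (≈4.8889) theta=-7/15 (≈-0.4667)
z_focus = -x_out/theta_out = -(44/9)/(-7/15) = 220/21 ≈ 10.4762
Rounded to 4 decimal places: z = 10.4762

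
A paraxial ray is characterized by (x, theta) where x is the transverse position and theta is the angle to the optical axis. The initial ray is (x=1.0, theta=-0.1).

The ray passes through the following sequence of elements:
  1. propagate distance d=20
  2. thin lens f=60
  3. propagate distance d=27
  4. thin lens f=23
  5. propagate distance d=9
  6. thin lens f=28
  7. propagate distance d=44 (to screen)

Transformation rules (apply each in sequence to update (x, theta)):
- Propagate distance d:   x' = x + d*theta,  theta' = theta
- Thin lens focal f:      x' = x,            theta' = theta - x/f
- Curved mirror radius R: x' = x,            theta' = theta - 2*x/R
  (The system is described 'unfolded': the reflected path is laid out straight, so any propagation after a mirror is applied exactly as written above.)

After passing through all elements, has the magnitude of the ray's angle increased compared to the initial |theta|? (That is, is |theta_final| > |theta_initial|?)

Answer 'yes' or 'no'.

Answer: yes

Derivation:
Initial: x=1.0000 theta=-0.1000
After 1 (propagate distance d=20): x=-1.0000 theta=-0.1000
After 2 (thin lens f=60): x=-1.0000 theta=-1/12 (≈-0.0833)
After 3 (propagate distance d=27): x=-3.2500 theta=-1/12 (≈-0.0833)
After 4 (thin lens f=23): x=-3.2500 theta=4/69 (≈0.0580)
After 5 (propagate distance d=9): x=-251/92 (≈-2.7283) theta=4/69 (≈0.0580)
After 6 (thin lens f=28): x=-251/92 (≈-2.7283) theta=1201/7728 (≈0.1554)
After 7 (propagate distance d=44 (to screen)): x=1985/483 (≈4.1097) theta=1201/7728 (≈0.1554)
|theta_initial|=0.1000 |theta_final|=1201/7728 (≈0.1554) -> increased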